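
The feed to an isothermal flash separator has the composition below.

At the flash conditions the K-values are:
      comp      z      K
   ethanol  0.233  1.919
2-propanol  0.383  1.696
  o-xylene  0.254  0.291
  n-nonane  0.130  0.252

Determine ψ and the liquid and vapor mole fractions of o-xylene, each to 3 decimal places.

ψ = 0.359, x_o-xylene = 0.341, y_o-xylene = 0.099

Let ψ = V/F and solve Σ zᵢ(Kᵢ−1)/(1+ψ(Kᵢ−1)) = 0.
g(0) = ΣzᵢKᵢ − 1 = 0.203 and g(1) = 1 − Σzᵢ/Kᵢ = -0.736, so a root lies in (0, 1).
Newton iteration, ψ⁰ = 0.5:
  ψ = 0.500: g = -0.0899, g' = -0.687 → ψ = 0.369
  ψ = 0.369: g = -0.0063, g' = -0.600 → ψ = 0.359
Converged at ψ = 0.359.
Compositions from xᵢ = zᵢ/(1+ψ(Kᵢ−1)), yᵢ = Kᵢxᵢ:
  ethanol: x = 0.175, y = 0.336
  2-propanol: x = 0.306, y = 0.520
  o-xylene: x = 0.341, y = 0.099
  n-nonane: x = 0.178, y = 0.045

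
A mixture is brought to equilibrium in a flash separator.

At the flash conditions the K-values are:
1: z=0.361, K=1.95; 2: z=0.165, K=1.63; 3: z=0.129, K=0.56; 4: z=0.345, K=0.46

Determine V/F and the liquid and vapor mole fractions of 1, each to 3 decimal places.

V/F = 0.461, x_1 = 0.251, y_1 = 0.490

Material balance + equilibrium reduce to Σ zᵢ(Kᵢ−1)/(1+V/F(Kᵢ−1)) = 0.
Feasibility: ΣzᵢKᵢ = 1.204, Σzᵢ/Kᵢ = 1.267 — both > 1, two phases present.
Newton iteration, V/F⁰ = 0.5:
  V/F = 0.500: g = -0.0164, g' = -0.417 → V/F = 0.461
Converged at V/F = 0.461.
Compositions from xᵢ = zᵢ/(1+V/F(Kᵢ−1)), yᵢ = Kᵢxᵢ:
  1: x = 0.251, y = 0.490
  2: x = 0.128, y = 0.208
  3: x = 0.162, y = 0.091
  4: x = 0.459, y = 0.211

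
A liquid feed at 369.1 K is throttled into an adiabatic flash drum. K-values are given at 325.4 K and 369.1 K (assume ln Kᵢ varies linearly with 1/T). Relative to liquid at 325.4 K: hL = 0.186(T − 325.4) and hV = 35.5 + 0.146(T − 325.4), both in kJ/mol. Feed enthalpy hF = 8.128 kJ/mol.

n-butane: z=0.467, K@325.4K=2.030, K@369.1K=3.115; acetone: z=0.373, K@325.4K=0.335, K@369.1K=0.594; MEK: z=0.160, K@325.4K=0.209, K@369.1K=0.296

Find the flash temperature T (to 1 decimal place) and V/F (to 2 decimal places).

Adiabatic flash: solve Rachford–Rice at each trial T, then check hF = ψ·hV(T) + (1−ψ)·hL(T).
  T = 325.4 K: K = (2.030, 0.335, 0.209), RR gives ψ = 0.146, H_out = 5.200 kJ/mol
  T = 369.1 K: K = (3.115, 0.594, 0.296), RR gives ψ = 0.653, H_out = 30.180 kJ/mol
  T = 347.2 K: K = (2.548, 0.454, 0.251), RR gives ψ = 0.419, H_out = 18.553 kJ/mol
  T = 336.3 K: K = (2.282, 0.392, 0.230), RR gives ψ = 0.293, H_out = 12.310 kJ/mol
  T = 330.9 K: K = (2.156, 0.363, 0.219), RR gives ψ = 0.224, H_out = 8.939 kJ/mol
  T = 328.1 K: K = (2.091, 0.349, 0.214), RR gives ψ = 0.186, H_out = 7.081 kJ/mol
  T = 329.5 K: K = (2.123, 0.356, 0.217), RR gives ψ = 0.205, H_out = 8.021 kJ/mol
Linear interpolation between T = 329.5 (H_out = 8.021) and T = 330.9 (H_out = 8.939) on hF = 8.128 gives T ≈ 329.7 K, at which ψ = 0.21.

T = 329.7 K, V/F = 0.21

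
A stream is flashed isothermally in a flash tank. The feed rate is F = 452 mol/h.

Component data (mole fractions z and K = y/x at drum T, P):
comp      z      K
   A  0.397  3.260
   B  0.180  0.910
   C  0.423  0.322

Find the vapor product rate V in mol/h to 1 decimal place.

Newton iteration, ψ⁰ = 0.5:
  ψ = 0.500: g = -0.0296, g' = -0.894 → ψ = 0.467
Converged at ψ = 0.467.
Then V = ψ·F = 0.4669·452 = 211.0 mol/h and L = F − V = 241.0 mol/h.

V = 211.0 mol/h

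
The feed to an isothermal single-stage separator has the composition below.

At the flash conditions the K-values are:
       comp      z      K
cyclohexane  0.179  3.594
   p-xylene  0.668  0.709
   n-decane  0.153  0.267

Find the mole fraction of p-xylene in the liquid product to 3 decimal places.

x_p-xylene = 0.700

Rachford–Rice: g(ψ) = Σ zᵢ(Kᵢ−1)/(1+ψ(Kᵢ−1)) = 0.
Feasibility: ΣzᵢKᵢ = 1.158, Σzᵢ/Kᵢ = 1.565 — both > 1, two phases present.
Iterate (Newton) starting at ψ = 0.5:
  ψ = 0.500: g = -0.2024, g' = -0.511 → ψ = 0.104
  ψ = 0.104: g = 0.0441, g' = -0.905 → ψ = 0.152
  ψ = 0.152: g = 0.0031, g' = -0.785 → ψ = 0.156
Converged at ψ = 0.156.
Compositions from xᵢ = zᵢ/(1+ψ(Kᵢ−1)), yᵢ = Kᵢxᵢ:
  cyclohexane: x = 0.127, y = 0.458
  p-xylene: x = 0.700, y = 0.496
  n-decane: x = 0.173, y = 0.046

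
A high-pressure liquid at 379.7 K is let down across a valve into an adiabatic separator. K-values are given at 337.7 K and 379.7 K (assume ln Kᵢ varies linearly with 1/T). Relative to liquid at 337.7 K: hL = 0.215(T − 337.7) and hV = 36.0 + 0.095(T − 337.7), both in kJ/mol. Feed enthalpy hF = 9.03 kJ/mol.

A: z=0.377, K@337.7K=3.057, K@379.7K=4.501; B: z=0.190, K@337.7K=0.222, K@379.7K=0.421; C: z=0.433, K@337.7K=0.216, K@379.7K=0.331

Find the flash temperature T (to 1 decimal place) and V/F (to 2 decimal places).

T = 344.0 K, V/F = 0.22

Adiabatic flash: solve Rachford–Rice at each trial T, then check hF = ψ·hV(T) + (1−ψ)·hL(T).
  T = 337.7 K: K = (3.057, 0.222, 0.216), RR gives ψ = 0.179, H_out = 6.448 kJ/mol
  T = 379.7 K: K = (4.501, 0.421, 0.331), RR gives ψ = 0.409, H_out = 21.688 kJ/mol
  T = 358.7 K: K = (3.752, 0.311, 0.271), RR gives ψ = 0.299, H_out = 14.540 kJ/mol
  T = 348.2 K: K = (3.397, 0.264, 0.243), RR gives ψ = 0.242, H_out = 10.673 kJ/mol
  T = 342.9 K: K = (3.224, 0.242, 0.229), RR gives ψ = 0.211, H_out = 8.596 kJ/mol
  T = 345.5 K: K = (3.308, 0.253, 0.236), RR gives ψ = 0.227, H_out = 9.628 kJ/mol
  T = 344.2 K: K = (3.266, 0.248, 0.232), RR gives ψ = 0.219, H_out = 9.115 kJ/mol
Linear interpolation between T = 342.9 (H_out = 8.596) and T = 344.2 (H_out = 9.115) on hF = 9.03 gives T ≈ 344.0 K, at which ψ = 0.22.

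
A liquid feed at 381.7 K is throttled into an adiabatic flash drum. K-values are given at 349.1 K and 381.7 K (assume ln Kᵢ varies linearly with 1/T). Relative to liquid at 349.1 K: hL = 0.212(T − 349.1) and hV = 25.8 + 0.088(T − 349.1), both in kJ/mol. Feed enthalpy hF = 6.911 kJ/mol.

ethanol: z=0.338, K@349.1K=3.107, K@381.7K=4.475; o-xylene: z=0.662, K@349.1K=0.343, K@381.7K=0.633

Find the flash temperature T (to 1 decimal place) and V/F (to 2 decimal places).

T = 352.8 K, V/F = 0.24

Adiabatic flash: solve Rachford–Rice at each trial T, then check hF = ψ·hV(T) + (1−ψ)·hL(T).
  T = 349.1 K: K = (3.107, 0.343), RR gives ψ = 0.200, H_out = 5.167 kJ/mol
  T = 381.7 K: K = (4.475, 0.633), RR gives ψ = 0.730, H_out = 22.805 kJ/mol
  T = 365.4 K: K = (3.759, 0.472), RR gives ψ = 0.401, H_out = 12.983 kJ/mol
  T = 357.2 K: K = (3.423, 0.404), RR gives ψ = 0.294, H_out = 8.995 kJ/mol
  T = 353.1 K: K = (3.261, 0.372), RR gives ψ = 0.245, H_out = 7.059 kJ/mol
  T = 351.1 K: K = (3.184, 0.357), RR gives ψ = 0.223, H_out = 6.115 kJ/mol
Linear interpolation between T = 351.1 (H_out = 6.115) and T = 353.1 (H_out = 7.059) on hF = 6.911 gives T ≈ 352.8 K, at which ψ = 0.24.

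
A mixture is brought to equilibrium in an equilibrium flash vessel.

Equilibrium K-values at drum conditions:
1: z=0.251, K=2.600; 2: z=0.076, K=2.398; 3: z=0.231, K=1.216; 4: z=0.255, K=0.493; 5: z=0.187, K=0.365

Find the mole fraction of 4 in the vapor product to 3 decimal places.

y_4 = 0.165

Rachford–Rice: g(β) = Σ zᵢ(Kᵢ−1)/(1+β(Kᵢ−1)) = 0.
Check two-phase: ΣzᵢKᵢ = 1.310 > 1 and Σzᵢ/Kᵢ = 1.348 > 1, so g(0) = 0.310 > 0 and g(1) = -0.348 < 0.
Newton iteration, β⁰ = 0.47:
  β = 0.470: g = -0.0004, g' = -0.538 → β = 0.469
Converged at β = 0.469.
Compositions from xᵢ = zᵢ/(1+β(Kᵢ−1)), yᵢ = Kᵢxᵢ:
  1: x = 0.143, y = 0.373
  2: x = 0.046, y = 0.110
  3: x = 0.210, y = 0.255
  4: x = 0.335, y = 0.165
  5: x = 0.266, y = 0.097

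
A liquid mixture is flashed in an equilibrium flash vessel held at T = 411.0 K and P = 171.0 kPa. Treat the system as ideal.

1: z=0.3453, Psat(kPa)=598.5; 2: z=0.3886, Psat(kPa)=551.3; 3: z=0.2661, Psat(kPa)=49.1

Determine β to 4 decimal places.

β = 0.9162

Raoult's law: Kᵢ = Pᵢˢᵃᵗ/P = Pᵢˢᵃᵗ/171.0.
  K_1 = 598.5/171.0 = 3.500000, K_2 = 551.3/171.0 = 3.223977, K_3 = 49.1/171.0 = 0.287135
Rachford–Rice: g(β) = Σ zᵢ(Kᵢ−1)/(1+β(Kᵢ−1)) = 0.
g(0) = ΣzᵢKᵢ − 1 = 1.5378 and g(1) = 1 − Σzᵢ/Kᵢ = -0.1459, so a root lies in (0, 1).
Iterate (Newton) starting at β = 0.6:
  β = 0.6000: g = 0.38405, g' = -1.1109 → β = 0.9457
  β = 0.9457: g = -0.04709, g' = -1.6639 → β = 0.9174
  β = 0.9174: g = -0.00187, g' = -1.5364 → β = 0.9162
Converged at β = 0.9162.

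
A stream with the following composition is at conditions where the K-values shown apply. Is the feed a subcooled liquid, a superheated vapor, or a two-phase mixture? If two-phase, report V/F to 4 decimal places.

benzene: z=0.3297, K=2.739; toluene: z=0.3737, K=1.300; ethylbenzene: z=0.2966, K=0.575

superheated vapor

ΣzᵢKᵢ = 1.5594; Σzᵢ/Kᵢ = 0.9237.
Since Σzᵢ/Kᵢ < 1 the mixture is above its dew point — single vapor phase.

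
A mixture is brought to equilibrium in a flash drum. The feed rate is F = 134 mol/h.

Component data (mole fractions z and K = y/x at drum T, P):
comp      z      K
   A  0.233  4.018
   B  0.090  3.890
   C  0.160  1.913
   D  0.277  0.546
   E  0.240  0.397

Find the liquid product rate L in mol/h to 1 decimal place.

L = 46.3 mol/h

Newton iteration, V/F⁰ = 0.45:
  V/F = 0.450: g = 0.1581, g' = -0.845 → V/F = 0.637
  V/F = 0.637: g = 0.0126, g' = -0.738 → V/F = 0.654
Converged at V/F = 0.654.
Then V = V/F·F = 0.6541·134 = 87.7 mol/h and L = F − V = 46.3 mol/h.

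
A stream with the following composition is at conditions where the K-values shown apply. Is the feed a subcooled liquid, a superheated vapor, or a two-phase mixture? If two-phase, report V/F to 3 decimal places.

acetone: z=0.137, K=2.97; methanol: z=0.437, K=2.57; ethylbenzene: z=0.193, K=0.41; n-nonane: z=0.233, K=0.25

two-phase, V/F = 0.583

ΣzᵢKᵢ = 1.667; Σzᵢ/Kᵢ = 1.619.
Both exceed 1, so a two-phase solution exists.
Newton–Raphson from ψ = 0.59:
  ψ = 0.590: g = -0.0071, g' = -0.984 → ψ = 0.583
Converged at ψ = 0.583.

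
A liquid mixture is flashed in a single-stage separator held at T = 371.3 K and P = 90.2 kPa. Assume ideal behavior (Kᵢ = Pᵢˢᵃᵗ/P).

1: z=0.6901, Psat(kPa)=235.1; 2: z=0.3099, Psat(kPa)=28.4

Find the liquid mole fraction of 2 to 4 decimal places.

Raoult's law: Kᵢ = Pᵢˢᵃᵗ/P = Pᵢˢᵃᵗ/90.2.
  K_1 = 235.1/90.2 = 2.606430, K_2 = 28.4/90.2 = 0.314856
Newton–Raphson from β = 0.5:
  β = 0.5000: g = 0.29182, g' = -0.8843 → β = 0.8300
  β = 0.8300: g = -0.01716, g' = -1.1091 → β = 0.8145
  β = 0.8145: g = -0.00024, g' = -1.0791 → β = 0.8143
Converged at β = 0.8143.
Compositions from xᵢ = zᵢ/(1+β(Kᵢ−1)), yᵢ = Kᵢxᵢ:
  1: x = 0.2990, y = 0.7793
  2: x = 0.7010, y = 0.2207

x_2 = 0.7010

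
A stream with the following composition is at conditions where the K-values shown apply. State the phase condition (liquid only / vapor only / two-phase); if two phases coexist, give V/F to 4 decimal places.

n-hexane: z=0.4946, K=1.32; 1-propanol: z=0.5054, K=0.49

liquid only

ΣzᵢKᵢ = 0.9005; Σzᵢ/Kᵢ = 1.4061.
Since ΣzᵢKᵢ < 1 the mixture is below its bubble point — single liquid phase.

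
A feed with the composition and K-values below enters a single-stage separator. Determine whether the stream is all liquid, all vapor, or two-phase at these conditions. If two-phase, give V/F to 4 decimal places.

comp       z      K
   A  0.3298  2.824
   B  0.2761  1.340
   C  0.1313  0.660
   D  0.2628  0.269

ΣzᵢKᵢ = 1.4587; Σzᵢ/Kᵢ = 1.4987.
Both exceed 1, so a two-phase solution exists.
Let ψ = V/F and solve Σ zᵢ(Kᵢ−1)/(1+ψ(Kᵢ−1)) = 0.
Newton–Raphson from ψ = 0.35:
  ψ = 0.3500: g = 0.14222, g' = -0.7074 → ψ = 0.5511
  ψ = 0.5511: g = 0.00245, g' = -0.7123 → ψ = 0.5545
Converged at ψ = 0.5545.

two-phase, V/F = 0.5545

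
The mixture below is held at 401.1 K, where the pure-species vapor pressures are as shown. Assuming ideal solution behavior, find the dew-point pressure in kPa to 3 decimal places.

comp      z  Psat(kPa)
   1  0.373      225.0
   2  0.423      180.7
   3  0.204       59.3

At the dew point ψ → 1, so Σzᵢ/Kᵢ = 1 with Kᵢ = Pᵢˢᵃᵗ/P ⇒ 1/P = Σzᵢ/Pᵢˢᵃᵗ.
1/P = 0.373/225.0 + 0.423/180.7 + 0.204/59.3 = 0.007439 ⇒ P = 134.430 kPa

Pdew = 134.430 kPa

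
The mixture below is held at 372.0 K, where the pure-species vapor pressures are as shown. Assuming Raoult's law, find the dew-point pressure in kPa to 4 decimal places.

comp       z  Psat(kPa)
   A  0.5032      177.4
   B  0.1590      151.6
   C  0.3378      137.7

Pdew = 157.7660 kPa

At the dew point ψ → 1, so Σzᵢ/Kᵢ = 1 with Kᵢ = Pᵢˢᵃᵗ/P ⇒ 1/P = Σzᵢ/Pᵢˢᵃᵗ.
1/P = 0.5032/177.4 + 0.1590/151.6 + 0.3378/137.7 = 0.0063385 ⇒ P = 157.7660 kPa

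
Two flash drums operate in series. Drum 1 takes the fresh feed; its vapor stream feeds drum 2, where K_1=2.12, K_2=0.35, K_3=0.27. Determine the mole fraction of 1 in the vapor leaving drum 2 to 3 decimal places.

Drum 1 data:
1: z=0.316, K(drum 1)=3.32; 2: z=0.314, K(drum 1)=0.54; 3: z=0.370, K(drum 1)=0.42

Drum 1:
Rachford–Rice: g(ψ₁) = Σ zᵢ(Kᵢ−1)/(1+ψ₁(Kᵢ−1)) = 0.
g(0) = ΣzᵢKᵢ − 1 = 0.374 and g(1) = 1 − Σzᵢ/Kᵢ = -0.558, so a root lies in (0, 1).
Newton–Raphson from ψ₁ = 0.5:
  ψ₁ = 0.500: g = -0.1504, g' = -0.724 → ψ₁ = 0.292
  ψ₁ = 0.292: g = 0.0118, g' = -0.873 → ψ₁ = 0.306
Converged at ψ₁ = 0.306.
Drum-1 compositions:
  1: x = 0.185, y = 0.614
  2: x = 0.365, y = 0.197
  3: x = 0.450, y = 0.189
Drum-2 feed = drum-1 vapor: z₂ = (0.6138, 0.1973, 0.1889).
Drum 2:
Iterate (Newton) starting at ψ₂ = 0.48:
  ψ₂ = 0.480: g = 0.0484, g' = -0.740 → ψ₂ = 0.545
  ψ₂ = 0.545: g = -0.0010, g' = -0.775 → ψ₂ = 0.544
Converged at ψ₂ = 0.544.
  1: x = 0.381, y = 0.809
  2: x = 0.305, y = 0.107
  3: x = 0.313, y = 0.085

y_1 (drum 2) = 0.809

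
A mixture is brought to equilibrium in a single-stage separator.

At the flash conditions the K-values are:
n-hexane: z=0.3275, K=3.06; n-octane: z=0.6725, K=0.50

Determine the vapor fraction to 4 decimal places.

ψ = 0.3285

Material balance + equilibrium reduce to Σ zᵢ(Kᵢ−1)/(1+ψ(Kᵢ−1)) = 0.
g(0) = ΣzᵢKᵢ − 1 = 0.3384 and g(1) = 1 − Σzᵢ/Kᵢ = -0.4520, so a root lies in (0, 1).
Binary case is linear: z₁(K₁−1)(1+ψ(K₂−1)) + z₂(K₂−1)(1+ψ(K₁−1)) = 0
⇒ ψ = [z₁(K₁−1)+z₂(K₂−1)] / [−(K₁−1)(K₂−1)] = 0.33840/1.03000 = 0.3285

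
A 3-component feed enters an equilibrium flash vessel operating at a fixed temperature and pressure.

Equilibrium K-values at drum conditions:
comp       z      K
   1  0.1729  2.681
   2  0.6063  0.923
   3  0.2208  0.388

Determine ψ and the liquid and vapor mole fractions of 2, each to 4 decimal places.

ψ = 0.2431, x_2 = 0.6179, y_2 = 0.5703

Material balance + equilibrium reduce to Σ zᵢ(Kᵢ−1)/(1+ψ(Kᵢ−1)) = 0.
Feasibility: ΣzᵢKᵢ = 1.1088, Σzᵢ/Kᵢ = 1.2904 — both > 1, two phases present.
Iterate (Newton) starting at ψ = 0.62:
  ψ = 0.6200: g = -0.12446, g' = -0.3359 → ψ = 0.2494
  ψ = 0.2494: g = -0.00229, g' = -0.3615 → ψ = 0.2431
Converged at ψ = 0.2431.
Compositions from xᵢ = zᵢ/(1+ψ(Kᵢ−1)), yᵢ = Kᵢxᵢ:
  1: x = 0.1227, y = 0.3291
  2: x = 0.6179, y = 0.5703
  3: x = 0.2594, y = 0.1006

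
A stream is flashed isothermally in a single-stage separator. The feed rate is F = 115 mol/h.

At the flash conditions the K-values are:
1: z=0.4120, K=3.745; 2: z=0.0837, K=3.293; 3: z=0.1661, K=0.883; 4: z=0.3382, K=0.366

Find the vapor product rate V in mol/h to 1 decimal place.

V = 87.6 mol/h

Material balance + equilibrium reduce to Σ zᵢ(Kᵢ−1)/(1+β(Kᵢ−1)) = 0.
Feasibility: ΣzᵢKᵢ = 2.0890, Σzᵢ/Kᵢ = 1.2476 — both > 1, two phases present.
Iterate (Newton) starting at β = 0.46:
  β = 0.4600: g = 0.26999, g' = -0.9841 → β = 0.7344
  β = 0.7344: g = 0.02403, g' = -0.8811 → β = 0.7616
  β = 0.7616: g = -0.00017, g' = -0.8944 → β = 0.7614
Converged at β = 0.7614.
Then V = β·F = 0.7614·115 = 87.6 mol/h and L = F − V = 27.4 mol/h.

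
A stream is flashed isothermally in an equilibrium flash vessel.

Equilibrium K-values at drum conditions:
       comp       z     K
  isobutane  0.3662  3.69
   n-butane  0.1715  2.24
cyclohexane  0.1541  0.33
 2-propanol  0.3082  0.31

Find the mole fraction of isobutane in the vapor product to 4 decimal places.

y_isobutane = 0.5356

Rachford–Rice: g(V/F) = Σ zᵢ(Kᵢ−1)/(1+V/F(Kᵢ−1)) = 0.
Feasibility: ΣzᵢKᵢ = 1.8818, Σzᵢ/Kᵢ = 1.6370 — both > 1, two phases present.
Newton–Raphson from V/F = 0.5:
  V/F = 0.5000: g = 0.07142, g' = -1.0808 → V/F = 0.5661
  V/F = 0.5661: g = 0.00014, g' = -1.0820 → V/F = 0.5662
Converged at V/F = 0.5662.
Compositions from xᵢ = zᵢ/(1+V/F(Kᵢ−1)), yᵢ = Kᵢxᵢ:
  isobutane: x = 0.1451, y = 0.5356
  n-butane: x = 0.1008, y = 0.2257
  cyclohexane: x = 0.2483, y = 0.0819
  2-propanol: x = 0.5058, y = 0.1568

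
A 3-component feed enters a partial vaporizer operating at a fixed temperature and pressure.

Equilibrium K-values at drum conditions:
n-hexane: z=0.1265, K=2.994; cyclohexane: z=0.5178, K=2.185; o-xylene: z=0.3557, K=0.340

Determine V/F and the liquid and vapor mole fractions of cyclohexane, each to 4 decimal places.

V/F = 0.7051, x_cyclohexane = 0.2821, y_cyclohexane = 0.6164

Rachford–Rice: g(V/F) = Σ zᵢ(Kᵢ−1)/(1+V/F(Kᵢ−1)) = 0.
Check two-phase: ΣzᵢKᵢ = 1.6311 > 1 and Σzᵢ/Kᵢ = 1.3254 > 1, so g(0) = 0.6311 > 0 and g(1) = -0.3254 < 0.
Newton–Raphson from V/F = 0.49:
  V/F = 0.4900: g = 0.16880, g' = -0.7582 → V/F = 0.7126
  V/F = 0.7126: g = -0.00638, g' = -0.8518 → V/F = 0.7052
  V/F = 0.7052: g = -0.00003, g' = -0.8448 → V/F = 0.7051
Converged at V/F = 0.7051.
Compositions from xᵢ = zᵢ/(1+V/F(Kᵢ−1)), yᵢ = Kᵢxᵢ:
  n-hexane: x = 0.0526, y = 0.1574
  cyclohexane: x = 0.2821, y = 0.6164
  o-xylene: x = 0.6653, y = 0.2262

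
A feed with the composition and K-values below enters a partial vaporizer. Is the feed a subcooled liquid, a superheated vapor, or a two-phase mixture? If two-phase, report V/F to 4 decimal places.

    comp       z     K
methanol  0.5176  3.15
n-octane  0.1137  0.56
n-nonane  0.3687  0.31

two-phase, V/F = 0.5839

ΣzᵢKᵢ = 1.8084; Σzᵢ/Kᵢ = 1.5567.
Both exceed 1, so a two-phase solution exists.
Newton iteration, ψ⁰ = 0.5:
  ψ = 0.5000: g = 0.08377, g' = -1.0010 → ψ = 0.5837
  ψ = 0.5837: g = 0.00025, g' = -1.0025 → ψ = 0.5839
Converged at ψ = 0.5839.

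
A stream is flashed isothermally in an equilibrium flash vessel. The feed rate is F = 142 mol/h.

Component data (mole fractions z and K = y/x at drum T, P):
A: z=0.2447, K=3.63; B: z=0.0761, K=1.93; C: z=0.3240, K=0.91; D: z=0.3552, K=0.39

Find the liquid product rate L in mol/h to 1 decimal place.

L = 74.6 mol/h

Let β = V/F and solve Σ zᵢ(Kᵢ−1)/(1+β(Kᵢ−1)) = 0.
Check two-phase: ΣzᵢKᵢ = 1.4685 > 1 and Σzᵢ/Kᵢ = 1.3737 > 1, so g(0) = 0.4685 > 0 and g(1) = -0.3737 < 0.
Newton iteration, β⁰ = 0.61:
  β = 0.6100: g = -0.08366, g' = -0.6145 → β = 0.4739
  β = 0.4739: g = 0.00040, g' = -0.6315 → β = 0.4745
Converged at β = 0.4745.
Then V = β·F = 0.4745·142 = 67.4 mol/h and L = F − V = 74.6 mol/h.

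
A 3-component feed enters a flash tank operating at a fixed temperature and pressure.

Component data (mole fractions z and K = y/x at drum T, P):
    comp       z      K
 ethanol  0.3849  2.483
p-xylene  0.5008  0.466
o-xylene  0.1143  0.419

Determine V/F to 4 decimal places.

V/F = 0.2943

Iterate (Newton) starting at V/F = 0.58:
  V/F = 0.5800: g = -0.18072, g' = -0.6321 → V/F = 0.2941
  V/F = 0.2941: g = 0.00010, g' = -0.6675 → V/F = 0.2943
Converged at V/F = 0.2943.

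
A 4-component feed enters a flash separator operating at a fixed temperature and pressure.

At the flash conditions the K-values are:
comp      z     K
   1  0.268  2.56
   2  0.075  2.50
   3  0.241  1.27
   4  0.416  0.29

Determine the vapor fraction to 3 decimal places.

ψ = 0.365

Material balance + equilibrium reduce to Σ zᵢ(Kᵢ−1)/(1+ψ(Kᵢ−1)) = 0.
g(0) = ΣzᵢKᵢ − 1 = 0.300 and g(1) = 1 − Σzᵢ/Kᵢ = -0.759, so a root lies in (0, 1).
Newton–Raphson from ψ = 0.67:
  ψ = 0.670: g = -0.2477, g' = -0.973 → ψ = 0.416
  ψ = 0.416: g = -0.0375, g' = -0.740 → ψ = 0.365
Converged at ψ = 0.365.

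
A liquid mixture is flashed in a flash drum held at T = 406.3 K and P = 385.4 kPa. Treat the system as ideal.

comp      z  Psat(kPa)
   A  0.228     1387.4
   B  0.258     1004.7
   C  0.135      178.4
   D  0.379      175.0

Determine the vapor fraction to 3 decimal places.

ψ = 0.638

Raoult's law: Kᵢ = Pᵢˢᵃᵗ/P = Pᵢˢᵃᵗ/385.4.
  K_A = 1387.4/385.4 = 3.59990, K_B = 1004.7/385.4 = 2.60690, K_C = 178.4/385.4 = 0.46290, K_D = 175.0/385.4 = 0.45407
Rachford–Rice: g(ψ) = Σ zᵢ(Kᵢ−1)/(1+ψ(Kᵢ−1)) = 0.
Check two-phase: ΣzᵢKᵢ = 1.728 > 1 and Σzᵢ/Kᵢ = 1.289 > 1, so g(0) = 0.728 > 0 and g(1) = -0.289 < 0.
Newton–Raphson from ψ = 0.5:
  ψ = 0.500: g = 0.1039, g' = -0.783 → ψ = 0.633
  ψ = 0.633: g = 0.0037, g' = -0.737 → ψ = 0.638
Converged at ψ = 0.638.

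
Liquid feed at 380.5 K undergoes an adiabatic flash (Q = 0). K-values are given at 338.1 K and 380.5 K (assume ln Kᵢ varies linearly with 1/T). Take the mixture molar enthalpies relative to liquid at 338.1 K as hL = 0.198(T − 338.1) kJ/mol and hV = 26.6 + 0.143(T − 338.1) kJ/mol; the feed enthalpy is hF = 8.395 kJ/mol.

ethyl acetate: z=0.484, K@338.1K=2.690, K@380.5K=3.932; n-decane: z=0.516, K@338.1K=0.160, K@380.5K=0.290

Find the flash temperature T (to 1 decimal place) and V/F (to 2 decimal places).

T = 341.5 K, V/F = 0.29

Adiabatic flash: solve Rachford–Rice at each trial T, then check hF = ψ·hV(T) + (1−ψ)·hL(T).
  T = 338.1 K: K = (2.690, 0.160), RR gives ψ = 0.271, H_out = 7.205 kJ/mol
  T = 380.5 K: K = (3.932, 0.290), RR gives ψ = 0.506, H_out = 20.668 kJ/mol
  T = 359.3 K: K = (3.289, 0.219), RR gives ψ = 0.394, H_out = 14.230 kJ/mol
  T = 348.7 K: K = (2.984, 0.188), RR gives ψ = 0.336, H_out = 10.842 kJ/mol
  T = 343.4 K: K = (2.835, 0.174), RR gives ψ = 0.305, H_out = 9.063 kJ/mol
  T = 340.8 K: K = (2.764, 0.167), RR gives ψ = 0.288, H_out = 8.163 kJ/mol
  T = 342.1 K: K = (2.799, 0.170), RR gives ψ = 0.297, H_out = 8.615 kJ/mol
Linear interpolation between T = 340.8 (H_out = 8.163) and T = 342.1 (H_out = 8.615) on hF = 8.395 gives T ≈ 341.5 K, at which ψ = 0.29.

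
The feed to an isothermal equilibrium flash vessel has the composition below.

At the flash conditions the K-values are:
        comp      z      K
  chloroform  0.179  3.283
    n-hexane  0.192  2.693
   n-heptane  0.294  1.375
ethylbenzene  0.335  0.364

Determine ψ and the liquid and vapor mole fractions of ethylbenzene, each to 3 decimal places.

ψ = 0.713, x_ethylbenzene = 0.613, y_ethylbenzene = 0.223

Let ψ = V/F and solve Σ zᵢ(Kᵢ−1)/(1+ψ(Kᵢ−1)) = 0.
g(0) = ΣzᵢKᵢ − 1 = 0.631 and g(1) = 1 − Σzᵢ/Kᵢ = -0.260, so a root lies in (0, 1).
Iterate (Newton) starting at ψ = 0.5:
  ψ = 0.500: g = 0.1473, g' = -0.685 → ψ = 0.715
  ψ = 0.715: g = -0.0014, g' = -0.729 → ψ = 0.713
Converged at ψ = 0.713.
Compositions from xᵢ = zᵢ/(1+ψ(Kᵢ−1)), yᵢ = Kᵢxᵢ:
  chloroform: x = 0.068, y = 0.224
  n-hexane: x = 0.087, y = 0.234
  n-heptane: x = 0.232, y = 0.319
  ethylbenzene: x = 0.613, y = 0.223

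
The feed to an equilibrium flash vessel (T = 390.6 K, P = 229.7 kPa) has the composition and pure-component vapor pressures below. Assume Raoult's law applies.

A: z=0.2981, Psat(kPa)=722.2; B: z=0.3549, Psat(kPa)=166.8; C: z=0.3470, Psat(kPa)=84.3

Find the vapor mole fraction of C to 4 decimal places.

y_C = 0.1592

Raoult's law: Kᵢ = Pᵢˢᵃᵗ/P = Pᵢˢᵃᵗ/229.7.
  K_A = 722.2/229.7 = 3.144101, K_B = 166.8/229.7 = 0.726165, K_C = 84.3/229.7 = 0.367000
Rachford–Rice: g(ψ) = Σ zᵢ(Kᵢ−1)/(1+ψ(Kᵢ−1)) = 0.
Feasibility: ΣzᵢKᵢ = 1.3223, Σzᵢ/Kᵢ = 1.5290 — both > 1, two phases present.
Newton iteration, ψ⁰ = 0.48:
  ψ = 0.4800: g = -0.11242, g' = -0.6550 → ψ = 0.3084
  ψ = 0.3084: g = 0.00570, g' = -0.7430 → ψ = 0.3160
  ψ = 0.3160: g = 0.00003, g' = -0.7361 → ψ = 0.3161
Converged at ψ = 0.3161.
Compositions from xᵢ = zᵢ/(1+ψ(Kᵢ−1)), yᵢ = Kᵢxᵢ:
  A: x = 0.1777, y = 0.5587
  B: x = 0.3885, y = 0.2821
  C: x = 0.4338, y = 0.1592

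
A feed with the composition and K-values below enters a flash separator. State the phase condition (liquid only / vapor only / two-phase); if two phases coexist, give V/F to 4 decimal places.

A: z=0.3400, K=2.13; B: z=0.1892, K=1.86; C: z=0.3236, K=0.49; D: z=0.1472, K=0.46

two-phase, V/F = 0.5603

ΣzᵢKᵢ = 1.3024; Σzᵢ/Kᵢ = 1.2418.
Both exceed 1, so a two-phase solution exists.
Rachford–Rice: g(ψ) = Σ zᵢ(Kᵢ−1)/(1+ψ(Kᵢ−1)) = 0.
Newton–Raphson from ψ = 0.41:
  ψ = 0.4100: g = 0.07209, g' = -0.4846 → ψ = 0.5588
  ψ = 0.5588: g = 0.00076, g' = -0.4796 → ψ = 0.5603
Converged at ψ = 0.5603.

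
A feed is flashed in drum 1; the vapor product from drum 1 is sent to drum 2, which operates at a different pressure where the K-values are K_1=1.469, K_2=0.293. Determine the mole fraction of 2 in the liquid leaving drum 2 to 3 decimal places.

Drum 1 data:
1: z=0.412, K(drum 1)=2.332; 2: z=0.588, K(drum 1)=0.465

x_2 (drum 2) = 0.399

Drum 1:
Let ψ₁ = V/F and solve Σ zᵢ(Kᵢ−1)/(1+ψ₁(Kᵢ−1)) = 0.
Feasibility: ΣzᵢKᵢ = 1.234, Σzᵢ/Kᵢ = 1.441 — both > 1, two phases present.
Binary case is linear: z₁(K₁−1)(1+ψ₁(K₂−1)) + z₂(K₂−1)(1+ψ₁(K₁−1)) = 0
⇒ ψ₁ = [z₁(K₁−1)+z₂(K₂−1)] / [−(K₁−1)(K₂−1)] = 0.2342/0.7126 = 0.329
Drum-1 compositions:
  1: x = 0.287, y = 0.668
  2: x = 0.713, y = 0.332
Drum-2 feed = drum-1 vapor: z₂ = (0.6682, 0.3318).
Drum 2:
Binary case is linear: z₁(K₁−1)(1+ψ₂(K₂−1)) + z₂(K₂−1)(1+ψ₂(K₁−1)) = 0
⇒ ψ₂ = [z₁(K₁−1)+z₂(K₂−1)] / [−(K₁−1)(K₂−1)] = 0.0789/0.3316 = 0.238
  1: x = 0.601, y = 0.883
  2: x = 0.399, y = 0.117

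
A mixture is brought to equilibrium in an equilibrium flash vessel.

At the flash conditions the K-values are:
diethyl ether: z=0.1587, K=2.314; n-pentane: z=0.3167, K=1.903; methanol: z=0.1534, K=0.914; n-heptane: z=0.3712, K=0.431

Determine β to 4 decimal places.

β = 0.5302

Material balance + equilibrium reduce to Σ zᵢ(Kᵢ−1)/(1+β(Kᵢ−1)) = 0.
Feasibility: ΣzᵢKᵢ = 1.2701, Σzᵢ/Kᵢ = 1.2641 — both > 1, two phases present.
Iterate (Newton) starting at β = 0.5:
  β = 0.5000: g = 0.01389, g' = -0.4584 → β = 0.5303
  β = 0.5303: g = -0.00004, g' = -0.4610 → β = 0.5302
Converged at β = 0.5302.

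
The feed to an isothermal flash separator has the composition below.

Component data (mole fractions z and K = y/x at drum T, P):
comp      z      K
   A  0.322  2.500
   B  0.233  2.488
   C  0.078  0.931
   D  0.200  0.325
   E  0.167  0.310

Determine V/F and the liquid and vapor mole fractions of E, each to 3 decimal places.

V/F = 0.610, x_E = 0.288, y_E = 0.089

Rachford–Rice: g(V/F) = Σ zᵢ(Kᵢ−1)/(1+V/F(Kᵢ−1)) = 0.
Check two-phase: ΣzᵢKᵢ = 1.574 > 1 and Σzᵢ/Kᵢ = 1.460 > 1, so g(0) = 0.574 > 0 and g(1) = -0.460 < 0.
Iterate (Newton) starting at V/F = 0.5:
  V/F = 0.500: g = 0.0895, g' = -0.800 → V/F = 0.612
  V/F = 0.612: g = -0.0018, g' = -0.841 → V/F = 0.610
Converged at V/F = 0.610.
Compositions from xᵢ = zᵢ/(1+V/F(Kᵢ−1)), yᵢ = Kᵢxᵢ:
  A: x = 0.168, y = 0.420
  B: x = 0.122, y = 0.304
  C: x = 0.081, y = 0.076
  D: x = 0.340, y = 0.110
  E: x = 0.288, y = 0.089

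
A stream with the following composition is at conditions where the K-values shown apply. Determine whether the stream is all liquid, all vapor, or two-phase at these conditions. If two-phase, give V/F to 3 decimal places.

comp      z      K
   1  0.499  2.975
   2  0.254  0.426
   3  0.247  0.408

two-phase, V/F = 0.602

ΣzᵢKᵢ = 1.694; Σzᵢ/Kᵢ = 1.369.
Both exceed 1, so a two-phase solution exists.
Let ψ = V/F and solve Σ zᵢ(Kᵢ−1)/(1+ψ(Kᵢ−1)) = 0.
Newton–Raphson from ψ = 0.52:
  ψ = 0.520: g = 0.0671, g' = -0.824 → ψ = 0.601
  ψ = 0.601: g = 0.0007, g' = -0.811 → ψ = 0.602
Converged at ψ = 0.602.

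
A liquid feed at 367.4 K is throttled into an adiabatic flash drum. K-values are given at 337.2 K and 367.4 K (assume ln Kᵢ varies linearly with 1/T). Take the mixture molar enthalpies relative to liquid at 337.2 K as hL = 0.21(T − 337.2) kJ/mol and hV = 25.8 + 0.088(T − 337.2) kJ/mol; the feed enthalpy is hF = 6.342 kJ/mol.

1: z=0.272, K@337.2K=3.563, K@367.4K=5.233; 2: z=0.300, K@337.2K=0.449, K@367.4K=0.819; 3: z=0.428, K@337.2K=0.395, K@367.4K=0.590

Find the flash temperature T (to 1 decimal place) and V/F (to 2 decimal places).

Adiabatic flash: solve Rachford–Rice at each trial T, then check hF = ψ·hV(T) + (1−ψ)·hL(T).
  T = 337.2 K: K = (3.563, 0.449, 0.395), RR gives ψ = 0.183, H_out = 4.711 kJ/mol
  T = 367.4 K: K = (5.233, 0.819, 0.590), RR gives ψ = 0.663, H_out = 20.995 kJ/mol
  T = 352.3 K: K = (4.354, 0.614, 0.487), RR gives ψ = 0.371, H_out = 12.065 kJ/mol
  T = 344.8 K: K = (3.950, 0.528, 0.440), RR gives ψ = 0.272, H_out = 8.354 kJ/mol
  T = 341.0 K: K = (3.754, 0.487, 0.417), RR gives ψ = 0.226, H_out = 6.531 kJ/mol
  T = 339.1 K: K = (3.658, 0.468, 0.406), RR gives ψ = 0.204, H_out = 5.622 kJ/mol
Linear interpolation between T = 339.1 (H_out = 5.622) and T = 341.0 (H_out = 6.531) on hF = 6.342 gives T ≈ 340.6 K, at which ψ = 0.22.

T = 340.6 K, V/F = 0.22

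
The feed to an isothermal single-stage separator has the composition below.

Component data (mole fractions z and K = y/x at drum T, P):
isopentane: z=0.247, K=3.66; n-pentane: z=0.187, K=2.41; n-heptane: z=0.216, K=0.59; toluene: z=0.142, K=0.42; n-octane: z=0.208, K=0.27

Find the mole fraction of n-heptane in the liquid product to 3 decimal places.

x_n-heptane = 0.267

Let ψ = V/F and solve Σ zᵢ(Kᵢ−1)/(1+ψ(Kᵢ−1)) = 0.
Feasibility: ΣzᵢKᵢ = 1.598, Σzᵢ/Kᵢ = 1.620 — both > 1, two phases present.
Iterate (Newton) starting at ψ = 0.52:
  ψ = 0.520: g = -0.0474, g' = -0.876 → ψ = 0.466
Converged at ψ = 0.466.
Compositions from xᵢ = zᵢ/(1+ψ(Kᵢ−1)), yᵢ = Kᵢxᵢ:
  isopentane: x = 0.110, y = 0.404
  n-pentane: x = 0.113, y = 0.272
  n-heptane: x = 0.267, y = 0.158
  toluene: x = 0.195, y = 0.082
  n-octane: x = 0.315, y = 0.085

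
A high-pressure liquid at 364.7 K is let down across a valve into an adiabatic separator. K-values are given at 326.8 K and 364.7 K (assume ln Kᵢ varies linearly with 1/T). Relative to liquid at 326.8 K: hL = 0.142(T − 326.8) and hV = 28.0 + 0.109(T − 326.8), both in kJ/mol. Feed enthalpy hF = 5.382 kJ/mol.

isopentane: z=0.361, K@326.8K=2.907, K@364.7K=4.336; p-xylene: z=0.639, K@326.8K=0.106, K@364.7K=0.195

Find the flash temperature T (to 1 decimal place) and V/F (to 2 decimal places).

T = 338.0 K, V/F = 0.14

Adiabatic flash: solve Rachford–Rice at each trial T, then check hF = ψ·hV(T) + (1−ψ)·hL(T).
  T = 326.8 K: K = (2.907, 0.106), RR gives ψ = 0.069, H_out = 1.924 kJ/mol
  T = 364.7 K: K = (4.336, 0.195), RR gives ψ = 0.257, H_out = 12.254 kJ/mol
  T = 345.8 K: K = (3.591, 0.146), RR gives ψ = 0.176, H_out = 7.523 kJ/mol
  T = 336.3 K: K = (3.241, 0.125), RR gives ψ = 0.127, H_out = 4.878 kJ/mol
  T = 341.1 K: K = (3.416, 0.136), RR gives ψ = 0.153, H_out = 6.245 kJ/mol
  T = 338.7 K: K = (3.328, 0.130), RR gives ψ = 0.141, H_out = 5.570 kJ/mol
Linear interpolation between T = 336.3 (H_out = 4.878) and T = 338.7 (H_out = 5.570) on hF = 5.382 gives T ≈ 338.0 K, at which ψ = 0.14.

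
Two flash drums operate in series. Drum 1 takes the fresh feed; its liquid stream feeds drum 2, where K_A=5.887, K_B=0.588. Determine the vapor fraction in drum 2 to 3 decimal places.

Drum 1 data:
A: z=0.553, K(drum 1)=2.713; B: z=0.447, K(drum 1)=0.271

V/F (drum 2) = 0.581

Drum 1:
Material balance + equilibrium reduce to Σ zᵢ(Kᵢ−1)/(1+ψ₁(Kᵢ−1)) = 0.
g(0) = ΣzᵢKᵢ − 1 = 0.621 and g(1) = 1 − Σzᵢ/Kᵢ = -0.853, so a root lies in (0, 1).
Binary case is linear: z₁(K₁−1)(1+ψ₁(K₂−1)) + z₂(K₂−1)(1+ψ₁(K₁−1)) = 0
⇒ ψ₁ = [z₁(K₁−1)+z₂(K₂−1)] / [−(K₁−1)(K₂−1)] = 0.6214/1.2488 = 0.498
Drum-1 compositions:
  A: x = 0.299, y = 0.810
  B: x = 0.701, y = 0.190
Drum-2 feed = drum-1 liquid: z₂ = (0.2985, 0.7015).
Drum 2:
Material balance + equilibrium reduce to Σ zᵢ(Kᵢ−1)/(1+ψ₂(Kᵢ−1)) = 0.
g(0) = ΣzᵢKᵢ − 1 = 1.170 and g(1) = 1 − Σzᵢ/Kᵢ = -0.244, so a root lies in (0, 1).
Binary case is linear: z₁(K₁−1)(1+ψ₂(K₂−1)) + z₂(K₂−1)(1+ψ₂(K₁−1)) = 0
⇒ ψ₂ = [z₁(K₁−1)+z₂(K₂−1)] / [−(K₁−1)(K₂−1)] = 1.1699/2.0134 = 0.581
  A: x = 0.078, y = 0.458
  B: x = 0.922, y = 0.542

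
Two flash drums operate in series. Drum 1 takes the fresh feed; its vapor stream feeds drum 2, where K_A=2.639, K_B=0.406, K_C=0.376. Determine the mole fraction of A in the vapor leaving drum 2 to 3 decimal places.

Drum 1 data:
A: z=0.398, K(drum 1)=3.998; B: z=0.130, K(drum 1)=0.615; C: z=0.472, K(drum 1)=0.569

Drum 1:
Rachford–Rice: g(ψ₁) = Σ zᵢ(Kᵢ−1)/(1+ψ₁(Kᵢ−1)) = 0.
g(0) = ΣzᵢKᵢ − 1 = 0.940 and g(1) = 1 − Σzᵢ/Kᵢ = -0.140, so a root lies in (0, 1).
Newton iteration, ψ₁⁰ = 0.51:
  ψ₁ = 0.510: g = 0.1488, g' = -0.733 → ψ₁ = 0.713
  ψ₁ = 0.713: g = 0.0177, g' = -0.583 → ψ₁ = 0.743
  ψ₁ = 0.743: g = 0.0002, g' = -0.571 → ψ₁ = 0.744
Converged at ψ₁ = 0.744.
Drum-1 compositions:
  A: x = 0.123, y = 0.493
  B: x = 0.182, y = 0.112
  C: x = 0.695, y = 0.395
Drum-2 feed = drum-1 vapor: z₂ = (0.4928, 0.1120, 0.3952).
Drum 2:
Iterate (Newton) starting at ψ₂ = 0.39:
  ψ₂ = 0.390: g = 0.0801, g' = -0.828 → ψ₂ = 0.487
  ψ₂ = 0.487: g = 0.0014, g' = -0.805 → ψ₂ = 0.489
Converged at ψ₂ = 0.489.
  A: x = 0.274, y = 0.722
  B: x = 0.158, y = 0.064
  C: x = 0.569, y = 0.214

y_A (drum 2) = 0.722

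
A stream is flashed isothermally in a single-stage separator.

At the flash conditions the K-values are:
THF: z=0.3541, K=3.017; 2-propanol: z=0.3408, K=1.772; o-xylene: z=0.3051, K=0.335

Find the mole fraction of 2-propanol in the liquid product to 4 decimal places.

x_2-propanol = 0.2104

Newton–Raphson from ψ = 0.5:
  ψ = 0.5000: g = 0.24147, g' = -0.7657 → ψ = 0.8154
  ψ = 0.8154: g = -0.01168, g' = -0.9263 → ψ = 0.8028
  ψ = 0.8028: g = -0.00012, g' = -0.9083 → ψ = 0.8026
Converged at ψ = 0.8026.
Compositions from xᵢ = zᵢ/(1+ψ(Kᵢ−1)), yᵢ = Kᵢxᵢ:
  THF: x = 0.1352, y = 0.4079
  2-propanol: x = 0.2104, y = 0.3729
  o-xylene: x = 0.6544, y = 0.2192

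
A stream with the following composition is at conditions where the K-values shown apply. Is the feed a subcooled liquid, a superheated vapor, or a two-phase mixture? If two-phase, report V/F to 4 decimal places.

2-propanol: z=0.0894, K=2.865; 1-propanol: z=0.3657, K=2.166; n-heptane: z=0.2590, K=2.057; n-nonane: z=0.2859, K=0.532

superheated vapor

ΣzᵢKᵢ = 1.7331; Σzᵢ/Kᵢ = 0.8634.
Since Σzᵢ/Kᵢ < 1 the mixture is above its dew point — single vapor phase.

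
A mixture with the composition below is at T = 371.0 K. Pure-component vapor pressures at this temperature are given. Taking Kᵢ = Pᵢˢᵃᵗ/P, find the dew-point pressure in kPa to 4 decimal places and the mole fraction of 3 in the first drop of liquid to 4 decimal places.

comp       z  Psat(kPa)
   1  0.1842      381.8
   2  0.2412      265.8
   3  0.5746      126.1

Pdew = 168.1633 kPa, x_3 = 0.7663

At the dew point ψ → 1, so Σzᵢ/Kᵢ = 1 with Kᵢ = Pᵢˢᵃᵗ/P ⇒ 1/P = Σzᵢ/Pᵢˢᵃᵗ.
1/P = 0.1842/381.8 + 0.2412/265.8 + 0.5746/126.1 = 0.0059466 ⇒ P = 168.1633 kPa
xᵢ = zᵢP/Pᵢˢᵃᵗ ⇒ x_3 = 0.5746·168.1633/126.1 = 0.7663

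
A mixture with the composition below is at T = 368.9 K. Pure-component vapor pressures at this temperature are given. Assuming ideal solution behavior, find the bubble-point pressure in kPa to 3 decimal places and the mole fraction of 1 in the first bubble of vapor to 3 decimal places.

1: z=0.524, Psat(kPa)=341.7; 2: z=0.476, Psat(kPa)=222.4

At the bubble point ψ → 0, so ΣzᵢKᵢ = 1 with Kᵢ = Pᵢˢᵃᵗ/P ⇒ P = ΣzᵢPᵢˢᵃᵗ.
P = 0.524·341.7 + 0.476·222.4 = 284.913 kPa
yᵢ = zᵢPᵢˢᵃᵗ/P ⇒ y_1 = 0.524·341.7/284.913 = 0.628

Pbub = 284.913 kPa, y_1 = 0.628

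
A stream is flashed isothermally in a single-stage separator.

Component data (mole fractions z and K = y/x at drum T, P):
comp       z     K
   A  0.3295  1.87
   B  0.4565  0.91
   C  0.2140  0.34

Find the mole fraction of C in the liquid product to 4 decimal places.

Newton–Raphson from V/F = 0.5:
  V/F = 0.5000: g = -0.05406, g' = -0.3328 → V/F = 0.3376
  V/F = 0.3376: g = -0.00251, g' = -0.3073 → V/F = 0.3294
Converged at V/F = 0.3294.
Compositions from xᵢ = zᵢ/(1+V/F(Kᵢ−1)), yᵢ = Kᵢxᵢ:
  A: x = 0.2561, y = 0.4789
  B: x = 0.4704, y = 0.4281
  C: x = 0.2734, y = 0.0930

x_C = 0.2734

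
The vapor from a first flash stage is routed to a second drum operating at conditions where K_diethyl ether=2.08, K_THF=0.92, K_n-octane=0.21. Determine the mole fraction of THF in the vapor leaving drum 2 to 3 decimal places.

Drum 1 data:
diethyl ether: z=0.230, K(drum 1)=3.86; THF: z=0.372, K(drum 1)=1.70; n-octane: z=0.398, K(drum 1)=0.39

y_THF (drum 2) = 0.404

Drum 1:
Material balance + equilibrium reduce to Σ zᵢ(Kᵢ−1)/(1+ψ₁(Kᵢ−1)) = 0.
Check two-phase: ΣzᵢKᵢ = 1.675 > 1 and Σzᵢ/Kᵢ = 1.299 > 1, so g(0) = 0.675 > 0 and g(1) = -0.299 < 0.
Iterate (Newton) starting at ψ₁ = 0.34:
  ψ₁ = 0.340: g = 0.2375, g' = -0.838 → ψ₁ = 0.623
  ψ₁ = 0.623: g = 0.0259, g' = -0.717 → ψ₁ = 0.660
  ψ₁ = 0.660: g = -0.0001, g' = -0.726 → ψ₁ = 0.659
Converged at ψ₁ = 0.659.
Drum-1 compositions:
  diethyl ether: x = 0.080, y = 0.308
  THF: x = 0.255, y = 0.433
  n-octane: x = 0.666, y = 0.260
Drum-2 feed = drum-1 vapor: z₂ = (0.3077, 0.4327, 0.2597).
Drum 2:
Newton iteration, ψ₂⁰ = 0.5:
  ψ₂ = 0.500: g = -0.1593, g' = -0.597 → ψ₂ = 0.233
  ψ₂ = 0.233: g = -0.0213, g' = -0.475 → ψ₂ = 0.188
Converged at ψ₂ = 0.188.
  diethyl ether: x = 0.256, y = 0.532
  THF: x = 0.439, y = 0.404
  n-octane: x = 0.305, y = 0.064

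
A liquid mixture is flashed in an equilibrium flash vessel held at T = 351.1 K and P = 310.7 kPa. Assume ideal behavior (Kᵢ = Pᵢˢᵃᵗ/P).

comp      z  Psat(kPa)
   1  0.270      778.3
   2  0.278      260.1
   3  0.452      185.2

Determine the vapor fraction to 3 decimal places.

Raoult's law: Kᵢ = Pᵢˢᵃᵗ/P = Pᵢˢᵃᵗ/310.7.
  K_1 = 778.3/310.7 = 2.50499, K_2 = 260.1/310.7 = 0.83714, K_3 = 185.2/310.7 = 0.59607
Newton iteration, ψ⁰ = 0.45:
  ψ = 0.450: g = -0.0297, g' = -0.336 → ψ = 0.362
  ψ = 0.362: g = 0.0012, g' = -0.366 → ψ = 0.365
Converged at ψ = 0.365.

ψ = 0.365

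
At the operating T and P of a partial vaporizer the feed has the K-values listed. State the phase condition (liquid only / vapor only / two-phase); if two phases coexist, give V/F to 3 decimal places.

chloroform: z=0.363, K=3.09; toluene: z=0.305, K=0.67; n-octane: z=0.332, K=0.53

two-phase, V/F = 0.588

ΣzᵢKᵢ = 1.502; Σzᵢ/Kᵢ = 1.199.
Both exceed 1, so a two-phase solution exists.
Material balance + equilibrium reduce to Σ zᵢ(Kᵢ−1)/(1+ψ(Kᵢ−1)) = 0.
Newton–Raphson from ψ = 0.5:
  ψ = 0.500: g = 0.0465, g' = -0.552 → ψ = 0.584
  ψ = 0.584: g = 0.0018, g' = -0.512 → ψ = 0.588
Converged at ψ = 0.588.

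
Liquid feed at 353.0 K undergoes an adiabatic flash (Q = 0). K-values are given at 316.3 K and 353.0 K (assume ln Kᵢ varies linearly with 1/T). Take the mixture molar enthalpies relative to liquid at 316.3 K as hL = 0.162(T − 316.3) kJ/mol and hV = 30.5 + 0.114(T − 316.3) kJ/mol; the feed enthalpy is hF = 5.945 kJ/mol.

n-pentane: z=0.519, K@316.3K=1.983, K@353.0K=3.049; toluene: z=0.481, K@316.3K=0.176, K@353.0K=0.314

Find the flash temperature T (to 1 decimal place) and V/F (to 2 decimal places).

Adiabatic flash: solve Rachford–Rice at each trial T, then check hF = ψ·hV(T) + (1−ψ)·hL(T).
  T = 316.3 K: K = (1.983, 0.176), RR gives ψ = 0.141, H_out = 4.286 kJ/mol
  T = 353.0 K: K = (3.049, 0.314), RR gives ψ = 0.522, H_out = 20.941 kJ/mol
  T = 334.6 K: K = (2.487, 0.239), RR gives ψ = 0.358, H_out = 13.573 kJ/mol
  T = 325.5 K: K = (2.229, 0.206), RR gives ψ = 0.262, H_out = 9.374 kJ/mol
  T = 320.9 K: K = (2.104, 0.191), RR gives ψ = 0.206, H_out = 6.971 kJ/mol
  T = 318.6 K: K = (2.043, 0.183), RR gives ψ = 0.174, H_out = 5.670 kJ/mol
Linear interpolation between T = 318.6 (H_out = 5.670) and T = 320.9 (H_out = 6.971) on hF = 5.945 gives T ≈ 319.1 K, at which ψ = 0.18.

T = 319.1 K, V/F = 0.18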